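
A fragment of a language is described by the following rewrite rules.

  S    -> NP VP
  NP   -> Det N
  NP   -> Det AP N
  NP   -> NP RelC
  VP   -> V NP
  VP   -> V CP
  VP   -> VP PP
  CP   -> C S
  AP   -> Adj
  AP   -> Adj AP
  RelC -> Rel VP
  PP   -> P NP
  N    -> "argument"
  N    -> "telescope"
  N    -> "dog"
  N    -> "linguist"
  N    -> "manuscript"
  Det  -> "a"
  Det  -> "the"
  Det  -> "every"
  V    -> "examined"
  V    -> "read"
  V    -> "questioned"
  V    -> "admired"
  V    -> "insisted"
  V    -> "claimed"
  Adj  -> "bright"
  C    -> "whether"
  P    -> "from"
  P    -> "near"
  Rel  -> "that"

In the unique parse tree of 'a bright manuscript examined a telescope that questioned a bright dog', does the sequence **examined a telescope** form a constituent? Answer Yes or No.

[S [NP [Det a] [AP [Adj bright]] [N manuscript]] [VP [V examined] [NP [NP [Det a] [N telescope]] [RelC [Rel that] [VP [V questioned] [NP [Det a] [AP [Adj bright]] [N dog]]]]]]]
The smallest constituent containing 'examined a telescope' is the VP spanning 'examined a telescope that questioned a bright dog'; no single node in the tree dominates exactly the given words.

No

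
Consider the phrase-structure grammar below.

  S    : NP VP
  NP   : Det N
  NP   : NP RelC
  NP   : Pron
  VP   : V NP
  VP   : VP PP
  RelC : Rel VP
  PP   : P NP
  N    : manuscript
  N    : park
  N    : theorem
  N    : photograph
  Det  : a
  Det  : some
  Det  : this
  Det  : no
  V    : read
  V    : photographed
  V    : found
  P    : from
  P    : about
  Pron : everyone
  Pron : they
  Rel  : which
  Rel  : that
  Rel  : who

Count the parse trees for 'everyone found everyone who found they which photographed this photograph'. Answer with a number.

The two bracketings:
[S [NP [Pron everyone]] [VP [V found] [NP [NP [Pron everyone]] [RelC [Rel who] [VP [V found] [NP [NP [Pron they]] [RelC [Rel which] [VP [V photographed] [NP [Det this] [N photograph]]]]]]]]]]
[S [NP [Pron everyone]] [VP [V found] [NP [NP [NP [Pron everyone]] [RelC [Rel who] [VP [V found] [NP [Pron they]]]]] [RelC [Rel which] [VP [V photographed] [NP [Det this] [N photograph]]]]]]]
The trees differ in how a recursive rule is bracketed over the same span.

2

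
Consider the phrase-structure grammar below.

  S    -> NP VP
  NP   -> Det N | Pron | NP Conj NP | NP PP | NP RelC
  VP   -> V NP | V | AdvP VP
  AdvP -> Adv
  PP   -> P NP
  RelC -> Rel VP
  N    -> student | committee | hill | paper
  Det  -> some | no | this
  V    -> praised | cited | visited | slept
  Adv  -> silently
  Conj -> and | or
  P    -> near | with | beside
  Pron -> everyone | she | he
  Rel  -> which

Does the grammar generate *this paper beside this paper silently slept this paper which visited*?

Grammatical

S
  NP
    NP
      Det: this
      N: paper
    PP
      P: beside
      NP
        Det: this
        N: paper
  VP
    AdvP
      Adv: silently
    VP
      V: slept
      NP
        NP
          Det: this
          N: paper
        RelC
          Rel: which
          VP
            V: visited
Each bracket corresponds to one application of a listed rule, so the string is derivable from S.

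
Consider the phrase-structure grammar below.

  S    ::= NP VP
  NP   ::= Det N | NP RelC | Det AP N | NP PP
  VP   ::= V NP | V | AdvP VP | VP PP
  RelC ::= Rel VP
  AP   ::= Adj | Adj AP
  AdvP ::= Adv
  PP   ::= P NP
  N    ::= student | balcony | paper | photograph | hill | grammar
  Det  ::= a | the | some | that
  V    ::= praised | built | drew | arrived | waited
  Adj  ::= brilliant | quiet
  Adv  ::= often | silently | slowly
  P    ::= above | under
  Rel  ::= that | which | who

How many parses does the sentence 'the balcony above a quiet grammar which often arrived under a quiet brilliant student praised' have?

7

Two of the 7 distinct bracketings:
[S [NP [NP [NP [Det the] [N balcony]] [PP [P above] [NP [Det a] [AP [Adj quiet]] [N grammar]]]] [RelC [Rel which] [VP [AdvP [Adv often]] [VP [VP [V arrived]] [PP [P under] [NP [Det a] [AP [Adj quiet] [AP [Adj brilliant]]] [N student]]]]]]] [VP [V praised]]]
[S [NP [NP [NP [Det the] [N balcony]] [PP [P above] [NP [Det a] [AP [Adj quiet]] [N grammar]]]] [RelC [Rel which] [VP [VP [AdvP [Adv often]] [VP [V arrived]]] [PP [P under] [NP [Det a] [AP [Adj quiet] [AP [Adj brilliant]]] [N student]]]]]] [VP [V praised]]]
The trees differ in how a recursive rule is bracketed over the same span.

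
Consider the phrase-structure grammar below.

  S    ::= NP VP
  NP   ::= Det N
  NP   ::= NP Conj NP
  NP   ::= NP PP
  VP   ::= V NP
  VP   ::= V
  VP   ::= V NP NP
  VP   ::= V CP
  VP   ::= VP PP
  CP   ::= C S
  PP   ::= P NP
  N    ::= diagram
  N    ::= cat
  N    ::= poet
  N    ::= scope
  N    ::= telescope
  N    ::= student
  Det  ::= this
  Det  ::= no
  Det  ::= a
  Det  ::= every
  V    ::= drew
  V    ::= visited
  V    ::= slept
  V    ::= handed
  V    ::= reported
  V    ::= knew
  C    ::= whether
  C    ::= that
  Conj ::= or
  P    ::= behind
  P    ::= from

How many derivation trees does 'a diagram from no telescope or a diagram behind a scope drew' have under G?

5

Two of the 5 distinct bracketings:
[S [NP [NP [NP [Det a] [N diagram]] [PP [P from] [NP [Det no] [N telescope]]]] [Conj or] [NP [NP [Det a] [N diagram]] [PP [P behind] [NP [Det a] [N scope]]]]] [VP [V drew]]]
[S [NP [NP [Det a] [N diagram]] [PP [P from] [NP [NP [Det no] [N telescope]] [Conj or] [NP [NP [Det a] [N diagram]] [PP [P behind] [NP [Det a] [N scope]]]]]]] [VP [V drew]]]
The trees differ in how a recursive rule is bracketed over the same span.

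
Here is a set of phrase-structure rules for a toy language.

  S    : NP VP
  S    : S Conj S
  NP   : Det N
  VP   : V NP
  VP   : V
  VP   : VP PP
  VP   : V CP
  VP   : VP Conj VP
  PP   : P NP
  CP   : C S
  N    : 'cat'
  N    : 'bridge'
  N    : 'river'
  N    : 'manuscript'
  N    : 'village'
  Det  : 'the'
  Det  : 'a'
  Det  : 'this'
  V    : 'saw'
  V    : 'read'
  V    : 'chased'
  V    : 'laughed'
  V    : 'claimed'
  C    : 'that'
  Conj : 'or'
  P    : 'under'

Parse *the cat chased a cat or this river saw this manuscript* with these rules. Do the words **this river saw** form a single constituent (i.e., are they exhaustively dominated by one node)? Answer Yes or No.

[S [S [NP [Det the] [N cat]] [VP [V chased] [NP [Det a] [N cat]]]] [Conj or] [S [NP [Det this] [N river]] [VP [V saw] [NP [Det this] [N manuscript]]]]]
The smallest constituent containing 'this river saw' is the S spanning 'this river saw this manuscript'; no single node in the tree dominates exactly the given words.

No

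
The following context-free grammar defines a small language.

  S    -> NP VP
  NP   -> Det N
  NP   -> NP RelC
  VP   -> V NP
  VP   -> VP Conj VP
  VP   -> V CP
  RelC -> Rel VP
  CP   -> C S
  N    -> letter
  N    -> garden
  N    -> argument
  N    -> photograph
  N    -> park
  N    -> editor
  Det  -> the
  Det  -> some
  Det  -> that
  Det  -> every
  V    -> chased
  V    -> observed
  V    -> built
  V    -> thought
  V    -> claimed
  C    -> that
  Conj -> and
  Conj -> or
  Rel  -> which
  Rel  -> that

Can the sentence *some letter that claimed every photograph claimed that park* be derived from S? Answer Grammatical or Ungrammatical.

Grammatical

S
  NP
    NP
      Det: some
      N: letter
    RelC
      Rel: that
      VP
        V: claimed
        NP
          Det: every
          N: photograph
  VP
    V: claimed
    NP
      Det: that
      N: park
Every word is introduced by a lexical rule and the phrasal rules combine the resulting categories into a single S.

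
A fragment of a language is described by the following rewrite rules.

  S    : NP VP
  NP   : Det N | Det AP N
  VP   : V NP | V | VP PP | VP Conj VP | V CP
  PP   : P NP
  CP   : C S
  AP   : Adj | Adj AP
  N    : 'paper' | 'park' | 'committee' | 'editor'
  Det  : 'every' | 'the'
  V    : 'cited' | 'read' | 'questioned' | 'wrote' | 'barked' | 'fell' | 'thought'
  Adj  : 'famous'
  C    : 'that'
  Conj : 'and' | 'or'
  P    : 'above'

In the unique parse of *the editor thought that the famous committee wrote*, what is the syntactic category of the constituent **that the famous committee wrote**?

S
  NP
    Det: the
    N: editor
  VP
    V: thought
    CP
      C: that
      S
        NP
          Det: the
          AP
            Adj: famous
          N: committee
        VP
          V: wrote
The span 'that the famous committee wrote' is the CP node built by CP → C S.

CP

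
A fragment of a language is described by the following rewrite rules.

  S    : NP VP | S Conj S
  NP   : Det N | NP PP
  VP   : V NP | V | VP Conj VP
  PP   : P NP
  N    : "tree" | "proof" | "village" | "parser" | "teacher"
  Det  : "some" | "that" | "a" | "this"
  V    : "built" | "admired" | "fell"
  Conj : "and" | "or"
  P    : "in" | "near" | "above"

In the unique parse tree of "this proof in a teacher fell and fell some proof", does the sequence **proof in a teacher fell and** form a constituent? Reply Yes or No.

[S [NP [NP [Det this] [N proof]] [PP [P in] [NP [Det a] [N teacher]]]] [VP [VP [V fell]] [Conj and] [VP [V fell] [NP [Det some] [N proof]]]]]
The smallest constituent containing 'proof in a teacher fell and' is the S spanning 'this proof in a teacher fell and fell some proof'; no single node in the tree dominates exactly the given words.

No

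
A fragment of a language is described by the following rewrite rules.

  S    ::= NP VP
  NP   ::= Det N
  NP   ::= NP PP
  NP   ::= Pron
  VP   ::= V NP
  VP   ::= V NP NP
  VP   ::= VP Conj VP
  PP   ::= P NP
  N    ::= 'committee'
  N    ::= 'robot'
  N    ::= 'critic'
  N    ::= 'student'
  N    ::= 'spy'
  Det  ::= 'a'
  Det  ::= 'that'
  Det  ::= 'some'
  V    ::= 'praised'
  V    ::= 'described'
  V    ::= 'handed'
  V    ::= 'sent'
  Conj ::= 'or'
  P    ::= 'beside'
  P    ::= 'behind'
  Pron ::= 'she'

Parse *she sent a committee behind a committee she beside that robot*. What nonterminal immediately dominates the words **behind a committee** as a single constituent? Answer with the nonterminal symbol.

PP

S
  NP
    Pron: she
  VP
    V: sent
    NP
      NP
        Det: a
        N: committee
      PP
        P: behind
        NP
          Det: a
          N: committee
    NP
      NP
        Pron: she
      PP
        P: beside
        NP
          Det: that
          N: robot
The span 'behind a committee' is the PP node built by PP → P NP.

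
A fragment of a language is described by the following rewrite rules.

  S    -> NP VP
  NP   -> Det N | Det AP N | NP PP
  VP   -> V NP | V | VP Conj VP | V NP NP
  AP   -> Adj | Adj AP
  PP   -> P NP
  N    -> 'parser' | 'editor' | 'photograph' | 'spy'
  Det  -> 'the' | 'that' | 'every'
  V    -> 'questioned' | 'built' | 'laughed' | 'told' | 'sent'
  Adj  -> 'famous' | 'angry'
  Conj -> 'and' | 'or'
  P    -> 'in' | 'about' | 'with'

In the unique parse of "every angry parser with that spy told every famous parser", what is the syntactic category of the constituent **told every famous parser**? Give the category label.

VP

S
  NP
    NP
      Det: every
      AP
        Adj: angry
      N: parser
    PP
      P: with
      NP
        Det: that
        N: spy
  VP
    V: told
    NP
      Det: every
      AP
        Adj: famous
      N: parser
The span 'told every famous parser' is the VP node built by VP → V NP.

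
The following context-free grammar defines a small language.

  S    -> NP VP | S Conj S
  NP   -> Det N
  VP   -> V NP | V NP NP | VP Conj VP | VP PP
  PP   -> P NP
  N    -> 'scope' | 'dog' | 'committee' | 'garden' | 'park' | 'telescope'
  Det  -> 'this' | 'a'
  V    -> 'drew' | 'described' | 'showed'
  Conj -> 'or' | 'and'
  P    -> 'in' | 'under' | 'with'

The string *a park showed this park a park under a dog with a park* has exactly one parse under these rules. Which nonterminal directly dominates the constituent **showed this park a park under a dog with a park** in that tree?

[S [NP [Det a] [N park]] [VP [VP [VP [V showed] [NP [Det this] [N park]] [NP [Det a] [N park]]] [PP [P under] [NP [Det a] [N dog]]]] [PP [P with] [NP [Det a] [N park]]]]]
The span 'showed this park a park under a dog with a park' is the VP node built by VP → VP PP.
Its mother is the S built by S → NP VP.

S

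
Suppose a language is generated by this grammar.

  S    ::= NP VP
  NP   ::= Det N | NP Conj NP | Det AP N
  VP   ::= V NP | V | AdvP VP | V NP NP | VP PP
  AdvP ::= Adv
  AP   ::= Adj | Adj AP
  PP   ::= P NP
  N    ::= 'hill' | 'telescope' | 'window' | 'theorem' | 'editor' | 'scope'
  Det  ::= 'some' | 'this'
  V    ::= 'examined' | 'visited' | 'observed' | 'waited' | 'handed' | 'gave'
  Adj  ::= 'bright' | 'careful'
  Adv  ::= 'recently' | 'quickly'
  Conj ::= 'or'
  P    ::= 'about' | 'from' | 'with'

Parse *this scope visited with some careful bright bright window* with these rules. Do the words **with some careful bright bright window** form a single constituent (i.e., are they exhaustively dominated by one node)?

[S [NP [Det this] [N scope]] [VP [VP [V visited]] [PP [P with] [NP [Det some] [AP [Adj careful] [AP [Adj bright] [AP [Adj bright]]]] [N window]]]]]
The words 'with some careful bright bright window' are exhaustively dominated by a single PP node (built by PP → P NP), so they form a constituent.

Yes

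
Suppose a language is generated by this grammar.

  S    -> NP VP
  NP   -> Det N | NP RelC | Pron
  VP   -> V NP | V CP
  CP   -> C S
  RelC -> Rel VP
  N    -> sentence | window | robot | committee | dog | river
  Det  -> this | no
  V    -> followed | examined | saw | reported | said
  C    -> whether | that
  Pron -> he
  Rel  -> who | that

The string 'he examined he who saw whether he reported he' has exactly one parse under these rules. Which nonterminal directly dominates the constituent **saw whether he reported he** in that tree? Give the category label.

[S [NP [Pron he]] [VP [V examined] [NP [NP [Pron he]] [RelC [Rel who] [VP [V saw] [CP [C whether] [S [NP [Pron he]] [VP [V reported] [NP [Pron he]]]]]]]]]]
The span 'saw whether he reported he' is the VP node built by VP → V CP.
Its mother is the RelC built by RelC → Rel VP.

RelC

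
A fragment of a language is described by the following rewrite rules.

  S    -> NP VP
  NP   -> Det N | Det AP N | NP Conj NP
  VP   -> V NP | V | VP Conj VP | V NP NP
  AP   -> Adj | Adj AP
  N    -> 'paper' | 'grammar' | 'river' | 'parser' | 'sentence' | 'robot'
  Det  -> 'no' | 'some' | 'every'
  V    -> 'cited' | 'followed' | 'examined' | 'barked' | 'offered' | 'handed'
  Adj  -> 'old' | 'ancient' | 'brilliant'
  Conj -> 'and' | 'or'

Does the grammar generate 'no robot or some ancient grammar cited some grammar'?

Grammatical

S
  NP
    NP
      Det: no
      N: robot
    Conj: or
    NP
      Det: some
      AP
        Adj: ancient
      N: grammar
  VP
    V: cited
    NP
      Det: some
      N: grammar
Each bracket corresponds to one application of a listed rule, so the string is derivable from S.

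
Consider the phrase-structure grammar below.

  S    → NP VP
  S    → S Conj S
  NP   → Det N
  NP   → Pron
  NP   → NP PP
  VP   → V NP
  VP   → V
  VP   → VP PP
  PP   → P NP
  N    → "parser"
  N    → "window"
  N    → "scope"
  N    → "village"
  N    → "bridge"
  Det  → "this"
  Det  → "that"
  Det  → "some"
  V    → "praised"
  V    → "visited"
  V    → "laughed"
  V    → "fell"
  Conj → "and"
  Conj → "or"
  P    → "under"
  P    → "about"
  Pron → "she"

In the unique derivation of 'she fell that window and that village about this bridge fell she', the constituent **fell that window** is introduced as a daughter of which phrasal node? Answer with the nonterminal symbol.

[S [S [NP [Pron she]] [VP [V fell] [NP [Det that] [N window]]]] [Conj and] [S [NP [NP [Det that] [N village]] [PP [P about] [NP [Det this] [N bridge]]]] [VP [V fell] [NP [Pron she]]]]]
The span 'fell that window' is the VP node built by VP → V NP.
Its mother is the S built by S → NP VP.

S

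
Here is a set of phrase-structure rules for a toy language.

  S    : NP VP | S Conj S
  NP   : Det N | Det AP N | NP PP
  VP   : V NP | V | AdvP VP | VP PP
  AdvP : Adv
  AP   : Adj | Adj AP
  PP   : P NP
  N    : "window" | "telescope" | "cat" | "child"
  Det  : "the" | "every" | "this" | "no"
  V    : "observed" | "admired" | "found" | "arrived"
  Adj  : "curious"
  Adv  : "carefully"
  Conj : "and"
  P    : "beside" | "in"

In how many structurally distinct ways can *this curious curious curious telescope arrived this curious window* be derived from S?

1

[S [NP [Det this] [AP [Adj curious] [AP [Adj curious] [AP [Adj curious]]]] [N telescope]] [VP [V arrived] [NP [Det this] [AP [Adj curious]] [N window]]]]
No rule offers an alternative attachment or grouping for any span, so this is the only derivation.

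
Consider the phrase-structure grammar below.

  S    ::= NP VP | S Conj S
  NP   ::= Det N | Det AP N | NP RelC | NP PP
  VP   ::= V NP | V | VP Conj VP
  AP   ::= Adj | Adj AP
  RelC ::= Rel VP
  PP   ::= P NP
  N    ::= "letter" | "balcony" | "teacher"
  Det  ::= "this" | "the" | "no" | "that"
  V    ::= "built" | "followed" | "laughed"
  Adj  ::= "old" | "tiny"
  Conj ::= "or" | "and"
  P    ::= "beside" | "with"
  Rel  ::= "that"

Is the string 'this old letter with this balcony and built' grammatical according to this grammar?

For S → NP VP, every NP-prefix leaves a non-VP remainder: after 'this old letter' the remainder is not a VP; after 'this old letter with this balcony' the remainder is not a VP. The alternative S rule S → S Conj S likewise has no satisfying split.

Ungrammatical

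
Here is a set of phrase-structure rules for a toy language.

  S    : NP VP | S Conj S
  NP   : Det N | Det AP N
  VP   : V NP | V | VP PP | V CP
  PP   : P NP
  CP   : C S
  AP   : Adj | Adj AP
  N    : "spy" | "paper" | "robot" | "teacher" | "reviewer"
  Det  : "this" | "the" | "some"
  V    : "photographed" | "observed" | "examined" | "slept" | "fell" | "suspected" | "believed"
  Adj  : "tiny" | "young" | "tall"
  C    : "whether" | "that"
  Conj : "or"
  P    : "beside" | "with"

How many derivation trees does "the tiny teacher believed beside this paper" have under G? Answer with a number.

1

[S [NP [Det the] [AP [Adj tiny]] [N teacher]] [VP [VP [V believed]] [PP [P beside] [NP [Det this] [N paper]]]]]
No rule offers an alternative attachment or grouping for any span, so this is the only derivation.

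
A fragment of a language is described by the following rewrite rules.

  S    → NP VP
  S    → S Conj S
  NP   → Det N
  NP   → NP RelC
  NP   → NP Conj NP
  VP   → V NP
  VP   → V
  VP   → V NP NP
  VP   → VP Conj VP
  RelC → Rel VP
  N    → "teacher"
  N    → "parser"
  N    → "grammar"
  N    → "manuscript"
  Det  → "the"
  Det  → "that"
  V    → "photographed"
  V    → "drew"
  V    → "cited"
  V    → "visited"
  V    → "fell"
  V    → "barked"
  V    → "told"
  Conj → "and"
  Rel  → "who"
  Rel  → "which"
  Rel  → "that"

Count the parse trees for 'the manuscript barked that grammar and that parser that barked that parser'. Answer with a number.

Two of the 4 distinct bracketings:
[S [NP [Det the] [N manuscript]] [VP [V barked] [NP [NP [NP [Det that] [N grammar]] [Conj and] [NP [Det that] [N parser]]] [RelC [Rel that] [VP [V barked] [NP [Det that] [N parser]]]]]]]
[S [NP [Det the] [N manuscript]] [VP [V barked] [NP [NP [Det that] [N grammar]] [Conj and] [NP [NP [Det that] [N parser]] [RelC [Rel that] [VP [V barked] [NP [Det that] [N parser]]]]]]]]
The trees differ in how a recursive rule is bracketed over the same span.

4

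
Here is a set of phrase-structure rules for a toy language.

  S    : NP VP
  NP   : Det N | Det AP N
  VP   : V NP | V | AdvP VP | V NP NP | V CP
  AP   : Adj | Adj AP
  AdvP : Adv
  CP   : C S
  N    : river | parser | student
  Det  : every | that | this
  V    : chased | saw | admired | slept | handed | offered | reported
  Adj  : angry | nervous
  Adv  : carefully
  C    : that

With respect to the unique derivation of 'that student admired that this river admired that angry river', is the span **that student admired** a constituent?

[S [NP [Det that] [N student]] [VP [V admired] [CP [C that] [S [NP [Det this] [N river]] [VP [V admired] [NP [Det that] [AP [Adj angry]] [N river]]]]]]]
The smallest constituent containing 'that student admired' is the S spanning 'that student admired that this river admired that angry river'; no single node in the tree dominates exactly the given words.

No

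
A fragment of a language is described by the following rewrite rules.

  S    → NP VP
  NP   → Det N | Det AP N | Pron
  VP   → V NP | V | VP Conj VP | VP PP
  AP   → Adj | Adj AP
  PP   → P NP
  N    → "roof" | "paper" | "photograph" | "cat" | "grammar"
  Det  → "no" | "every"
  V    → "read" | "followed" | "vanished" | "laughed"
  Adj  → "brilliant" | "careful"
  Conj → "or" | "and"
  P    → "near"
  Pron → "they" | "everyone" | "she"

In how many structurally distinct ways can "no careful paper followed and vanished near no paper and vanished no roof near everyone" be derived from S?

7

Two of the 7 distinct bracketings:
[S [NP [Det no] [AP [Adj careful]] [N paper]] [VP [VP [V followed]] [Conj and] [VP [VP [VP [V vanished]] [PP [P near] [NP [Det no] [N paper]]]] [Conj and] [VP [VP [V vanished] [NP [Det no] [N roof]]] [PP [P near] [NP [Pron everyone]]]]]]]
[S [NP [Det no] [AP [Adj careful]] [N paper]] [VP [VP [V followed]] [Conj and] [VP [VP [VP [VP [V vanished]] [PP [P near] [NP [Det no] [N paper]]]] [Conj and] [VP [V vanished] [NP [Det no] [N roof]]]] [PP [P near] [NP [Pron everyone]]]]]]
The trees differ in how a recursive rule is bracketed over the same span.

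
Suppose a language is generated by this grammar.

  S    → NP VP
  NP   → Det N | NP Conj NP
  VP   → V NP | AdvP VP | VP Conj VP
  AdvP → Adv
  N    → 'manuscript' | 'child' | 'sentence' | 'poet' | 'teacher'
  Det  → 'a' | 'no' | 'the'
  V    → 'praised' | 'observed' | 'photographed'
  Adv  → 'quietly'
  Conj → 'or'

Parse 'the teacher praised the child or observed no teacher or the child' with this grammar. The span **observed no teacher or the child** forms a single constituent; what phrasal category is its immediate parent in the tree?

VP

[S [NP [Det the] [N teacher]] [VP [VP [V praised] [NP [Det the] [N child]]] [Conj or] [VP [V observed] [NP [NP [Det no] [N teacher]] [Conj or] [NP [Det the] [N child]]]]]]
The span 'observed no teacher or the child' is the VP node built by VP → V NP.
Its mother is the VP built by VP → VP Conj VP.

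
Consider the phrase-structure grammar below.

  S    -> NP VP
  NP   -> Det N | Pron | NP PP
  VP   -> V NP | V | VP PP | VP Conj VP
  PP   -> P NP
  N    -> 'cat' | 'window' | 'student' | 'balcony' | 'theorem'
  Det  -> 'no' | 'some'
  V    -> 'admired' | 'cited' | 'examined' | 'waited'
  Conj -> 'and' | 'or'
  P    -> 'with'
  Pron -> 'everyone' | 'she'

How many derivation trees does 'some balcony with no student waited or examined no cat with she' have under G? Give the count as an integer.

Two of the 3 distinct bracketings:
[S [NP [NP [Det some] [N balcony]] [PP [P with] [NP [Det no] [N student]]]] [VP [VP [VP [V waited]] [Conj or] [VP [V examined] [NP [Det no] [N cat]]]] [PP [P with] [NP [Pron she]]]]]
[S [NP [NP [Det some] [N balcony]] [PP [P with] [NP [Det no] [N student]]]] [VP [VP [V waited]] [Conj or] [VP [V examined] [NP [NP [Det no] [N cat]] [PP [P with] [NP [Pron she]]]]]]]
The difference turns on whether VP → VP PP is used at the relevant span, versus an alternative expansion of VP.

3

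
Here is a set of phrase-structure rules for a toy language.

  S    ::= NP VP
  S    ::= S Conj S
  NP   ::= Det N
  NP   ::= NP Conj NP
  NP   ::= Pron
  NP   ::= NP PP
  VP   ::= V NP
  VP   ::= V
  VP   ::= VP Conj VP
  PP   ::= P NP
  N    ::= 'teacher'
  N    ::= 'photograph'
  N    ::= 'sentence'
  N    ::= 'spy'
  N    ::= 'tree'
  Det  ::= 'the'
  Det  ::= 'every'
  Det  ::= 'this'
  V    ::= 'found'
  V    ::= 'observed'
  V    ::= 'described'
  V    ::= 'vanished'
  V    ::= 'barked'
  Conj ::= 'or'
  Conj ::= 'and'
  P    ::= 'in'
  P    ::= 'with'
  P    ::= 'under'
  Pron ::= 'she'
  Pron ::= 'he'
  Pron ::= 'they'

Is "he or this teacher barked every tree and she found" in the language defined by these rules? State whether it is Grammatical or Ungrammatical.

[S [S [NP [NP [Pron he]] [Conj or] [NP [Det this] [N teacher]]] [VP [V barked] [NP [Det every] [N tree]]]] [Conj and] [S [NP [Pron she]] [VP [V found]]]]
Every word is introduced by a lexical rule and the phrasal rules combine the resulting categories into a single S.

Grammatical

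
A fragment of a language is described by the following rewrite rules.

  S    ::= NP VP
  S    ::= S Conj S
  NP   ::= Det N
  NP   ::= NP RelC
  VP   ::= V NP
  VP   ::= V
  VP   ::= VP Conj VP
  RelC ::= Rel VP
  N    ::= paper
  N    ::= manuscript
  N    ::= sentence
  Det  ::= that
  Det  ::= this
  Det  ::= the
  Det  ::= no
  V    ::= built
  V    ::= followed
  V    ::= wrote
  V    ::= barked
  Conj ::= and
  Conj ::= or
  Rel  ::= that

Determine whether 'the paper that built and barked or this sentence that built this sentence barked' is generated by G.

Ungrammatical

For S → NP VP, every NP-prefix leaves a non-VP remainder: after 'the paper' the remainder is not a VP; after 'the paper that built' the remainder is not a VP; after 'the paper that built and barked' the remainder is not a VP. The alternative S rule S → S Conj S likewise has no satisfying split.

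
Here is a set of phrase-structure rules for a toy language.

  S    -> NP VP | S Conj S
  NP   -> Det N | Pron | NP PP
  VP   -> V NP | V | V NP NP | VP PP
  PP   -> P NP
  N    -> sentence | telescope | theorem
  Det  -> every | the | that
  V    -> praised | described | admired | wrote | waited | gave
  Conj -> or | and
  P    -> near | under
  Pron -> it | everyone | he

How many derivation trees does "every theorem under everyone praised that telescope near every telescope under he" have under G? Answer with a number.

Two of the 5 distinct bracketings:
[S [NP [NP [Det every] [N theorem]] [PP [P under] [NP [Pron everyone]]]] [VP [V praised] [NP [NP [Det that] [N telescope]] [PP [P near] [NP [NP [Det every] [N telescope]] [PP [P under] [NP [Pron he]]]]]]]]
[S [NP [NP [Det every] [N theorem]] [PP [P under] [NP [Pron everyone]]]] [VP [V praised] [NP [NP [NP [Det that] [N telescope]] [PP [P near] [NP [Det every] [N telescope]]]] [PP [P under] [NP [Pron he]]]]]]
The trees differ in how a recursive rule is bracketed over the same span.

5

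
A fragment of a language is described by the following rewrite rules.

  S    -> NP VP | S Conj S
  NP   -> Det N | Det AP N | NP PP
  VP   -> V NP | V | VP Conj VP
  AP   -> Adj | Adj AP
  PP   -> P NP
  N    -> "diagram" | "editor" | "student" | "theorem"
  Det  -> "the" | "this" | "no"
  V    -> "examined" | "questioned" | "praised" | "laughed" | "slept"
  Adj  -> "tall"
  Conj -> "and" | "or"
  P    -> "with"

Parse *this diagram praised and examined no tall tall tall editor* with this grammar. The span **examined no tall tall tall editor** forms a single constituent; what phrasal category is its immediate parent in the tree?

[S [NP [Det this] [N diagram]] [VP [VP [V praised]] [Conj and] [VP [V examined] [NP [Det no] [AP [Adj tall] [AP [Adj tall] [AP [Adj tall]]]] [N editor]]]]]
The span 'examined no tall tall tall editor' is the VP node built by VP → V NP.
Its mother is the VP built by VP → VP Conj VP.

VP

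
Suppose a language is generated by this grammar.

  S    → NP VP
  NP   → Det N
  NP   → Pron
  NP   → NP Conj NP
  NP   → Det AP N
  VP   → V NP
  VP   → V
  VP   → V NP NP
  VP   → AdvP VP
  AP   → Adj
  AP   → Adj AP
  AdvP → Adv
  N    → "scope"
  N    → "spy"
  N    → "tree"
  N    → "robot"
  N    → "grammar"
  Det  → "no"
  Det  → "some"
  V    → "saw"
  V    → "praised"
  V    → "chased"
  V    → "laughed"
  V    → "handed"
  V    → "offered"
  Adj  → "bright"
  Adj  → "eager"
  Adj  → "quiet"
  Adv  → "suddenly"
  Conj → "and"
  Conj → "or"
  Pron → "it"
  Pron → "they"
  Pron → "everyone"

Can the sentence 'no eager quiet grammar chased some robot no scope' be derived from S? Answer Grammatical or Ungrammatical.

Grammatical

S
  NP
    Det: no
    AP
      Adj: eager
      AP
        Adj: quiet
    N: grammar
  VP
    V: chased
    NP
      Det: some
      N: robot
    NP
      Det: no
      N: scope
The bracketing above is licensed at every node by one of the given productions, with S at the root.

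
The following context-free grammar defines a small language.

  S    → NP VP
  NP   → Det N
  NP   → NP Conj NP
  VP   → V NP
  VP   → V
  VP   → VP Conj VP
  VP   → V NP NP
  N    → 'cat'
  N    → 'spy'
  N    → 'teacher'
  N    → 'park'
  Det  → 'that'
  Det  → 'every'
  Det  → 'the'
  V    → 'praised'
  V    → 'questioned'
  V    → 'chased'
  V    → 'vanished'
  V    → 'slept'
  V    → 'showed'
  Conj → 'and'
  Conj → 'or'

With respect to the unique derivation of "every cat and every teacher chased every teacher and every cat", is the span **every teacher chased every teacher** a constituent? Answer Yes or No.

[S [NP [NP [Det every] [N cat]] [Conj and] [NP [Det every] [N teacher]]] [VP [V chased] [NP [NP [Det every] [N teacher]] [Conj and] [NP [Det every] [N cat]]]]]
The smallest constituent containing 'every teacher chased every teacher' is the S spanning 'every cat and every teacher chased every teacher and every cat'; no single node in the tree dominates exactly the given words.

No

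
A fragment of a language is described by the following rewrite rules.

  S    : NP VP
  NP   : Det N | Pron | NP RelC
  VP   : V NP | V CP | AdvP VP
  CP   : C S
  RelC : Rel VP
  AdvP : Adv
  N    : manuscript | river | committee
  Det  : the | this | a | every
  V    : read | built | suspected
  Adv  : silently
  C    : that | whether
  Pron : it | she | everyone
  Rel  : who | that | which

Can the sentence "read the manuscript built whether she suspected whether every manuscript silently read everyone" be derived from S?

For S → NP VP, no prefix of the string parses as an NP.

Ungrammatical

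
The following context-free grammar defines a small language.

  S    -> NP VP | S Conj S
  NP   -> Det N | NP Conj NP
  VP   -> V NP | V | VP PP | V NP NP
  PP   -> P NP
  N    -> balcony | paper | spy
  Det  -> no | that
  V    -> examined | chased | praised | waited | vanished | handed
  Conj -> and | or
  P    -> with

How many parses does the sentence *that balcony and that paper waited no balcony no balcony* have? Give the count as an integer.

1

[S [NP [NP [Det that] [N balcony]] [Conj and] [NP [Det that] [N paper]]] [VP [V waited] [NP [Det no] [N balcony]] [NP [Det no] [N balcony]]]]
No rule offers an alternative attachment or grouping for any span, so this is the only derivation.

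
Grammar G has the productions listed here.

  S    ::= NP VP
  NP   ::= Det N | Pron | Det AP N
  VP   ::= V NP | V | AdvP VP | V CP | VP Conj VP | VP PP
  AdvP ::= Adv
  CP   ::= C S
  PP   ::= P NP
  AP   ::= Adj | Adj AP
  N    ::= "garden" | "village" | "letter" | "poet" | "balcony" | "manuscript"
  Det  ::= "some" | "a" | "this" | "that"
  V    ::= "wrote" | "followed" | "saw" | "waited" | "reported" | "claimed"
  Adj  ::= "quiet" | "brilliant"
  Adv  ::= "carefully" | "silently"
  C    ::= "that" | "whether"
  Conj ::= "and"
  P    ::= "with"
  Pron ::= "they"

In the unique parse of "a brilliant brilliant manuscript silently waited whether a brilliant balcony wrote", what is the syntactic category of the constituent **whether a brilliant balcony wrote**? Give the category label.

[S [NP [Det a] [AP [Adj brilliant] [AP [Adj brilliant]]] [N manuscript]] [VP [AdvP [Adv silently]] [VP [V waited] [CP [C whether] [S [NP [Det a] [AP [Adj brilliant]] [N balcony]] [VP [V wrote]]]]]]]
The span 'whether a brilliant balcony wrote' is the CP node built by CP → C S.

CP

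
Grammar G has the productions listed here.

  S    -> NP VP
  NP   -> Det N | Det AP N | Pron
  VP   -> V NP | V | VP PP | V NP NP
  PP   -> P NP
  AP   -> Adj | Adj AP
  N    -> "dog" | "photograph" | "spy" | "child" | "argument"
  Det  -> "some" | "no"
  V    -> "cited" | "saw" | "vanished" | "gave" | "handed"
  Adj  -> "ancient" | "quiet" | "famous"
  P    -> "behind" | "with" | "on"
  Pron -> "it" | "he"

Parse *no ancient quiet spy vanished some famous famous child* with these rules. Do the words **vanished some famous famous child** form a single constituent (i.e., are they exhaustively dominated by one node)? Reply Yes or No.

[S [NP [Det no] [AP [Adj ancient] [AP [Adj quiet]]] [N spy]] [VP [V vanished] [NP [Det some] [AP [Adj famous] [AP [Adj famous]]] [N child]]]]
The words 'vanished some famous famous child' are exhaustively dominated by a single VP node (built by VP → V NP), so they form a constituent.

Yes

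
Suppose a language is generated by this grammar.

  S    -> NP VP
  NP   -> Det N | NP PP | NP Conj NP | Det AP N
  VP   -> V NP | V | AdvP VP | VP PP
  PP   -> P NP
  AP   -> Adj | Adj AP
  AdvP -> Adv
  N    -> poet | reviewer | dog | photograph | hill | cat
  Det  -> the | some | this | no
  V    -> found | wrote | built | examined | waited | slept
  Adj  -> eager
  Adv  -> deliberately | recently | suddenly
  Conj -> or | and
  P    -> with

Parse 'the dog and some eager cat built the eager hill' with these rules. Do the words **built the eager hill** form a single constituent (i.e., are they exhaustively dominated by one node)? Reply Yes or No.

[S [NP [NP [Det the] [N dog]] [Conj and] [NP [Det some] [AP [Adj eager]] [N cat]]] [VP [V built] [NP [Det the] [AP [Adj eager]] [N hill]]]]
The words 'built the eager hill' are exhaustively dominated by a single VP node (built by VP → V NP), so they form a constituent.

Yes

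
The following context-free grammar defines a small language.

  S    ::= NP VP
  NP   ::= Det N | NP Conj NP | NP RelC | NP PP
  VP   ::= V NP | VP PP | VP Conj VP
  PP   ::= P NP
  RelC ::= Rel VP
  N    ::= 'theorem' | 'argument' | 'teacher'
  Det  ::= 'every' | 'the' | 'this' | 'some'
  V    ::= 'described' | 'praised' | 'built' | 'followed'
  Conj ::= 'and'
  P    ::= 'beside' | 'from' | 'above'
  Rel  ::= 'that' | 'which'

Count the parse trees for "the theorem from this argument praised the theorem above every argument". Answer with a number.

2

The two bracketings:
[S [NP [NP [Det the] [N theorem]] [PP [P from] [NP [Det this] [N argument]]]] [VP [V praised] [NP [NP [Det the] [N theorem]] [PP [P above] [NP [Det every] [N argument]]]]]]
[S [NP [NP [Det the] [N theorem]] [PP [P from] [NP [Det this] [N argument]]]] [VP [VP [V praised] [NP [Det the] [N theorem]]] [PP [P above] [NP [Det every] [N argument]]]]]
The difference turns on whether VP → VP PP is used at the relevant span, versus an alternative expansion of VP.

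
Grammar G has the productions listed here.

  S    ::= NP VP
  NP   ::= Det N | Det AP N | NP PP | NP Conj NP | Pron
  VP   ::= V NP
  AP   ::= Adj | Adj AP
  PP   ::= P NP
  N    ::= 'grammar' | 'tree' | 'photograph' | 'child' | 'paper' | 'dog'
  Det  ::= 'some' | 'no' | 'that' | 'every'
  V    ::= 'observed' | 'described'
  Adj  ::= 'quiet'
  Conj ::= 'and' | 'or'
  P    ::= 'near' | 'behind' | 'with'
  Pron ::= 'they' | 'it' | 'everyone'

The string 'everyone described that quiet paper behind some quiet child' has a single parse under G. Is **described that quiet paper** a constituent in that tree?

[S [NP [Pron everyone]] [VP [V described] [NP [NP [Det that] [AP [Adj quiet]] [N paper]] [PP [P behind] [NP [Det some] [AP [Adj quiet]] [N child]]]]]]
The smallest constituent containing 'described that quiet paper' is the VP spanning 'described that quiet paper behind some quiet child'; no single node in the tree dominates exactly the given words.

No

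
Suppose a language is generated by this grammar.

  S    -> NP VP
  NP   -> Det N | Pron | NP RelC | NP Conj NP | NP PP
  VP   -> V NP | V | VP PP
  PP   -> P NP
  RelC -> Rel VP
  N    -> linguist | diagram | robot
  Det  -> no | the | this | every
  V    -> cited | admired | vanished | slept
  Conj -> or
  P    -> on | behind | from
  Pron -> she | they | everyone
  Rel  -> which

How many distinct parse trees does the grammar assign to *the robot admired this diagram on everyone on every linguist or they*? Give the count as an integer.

Two of the 9 distinct bracketings:
[S [NP [Det the] [N robot]] [VP [V admired] [NP [NP [NP [Det this] [N diagram]] [PP [P on] [NP [NP [Pron everyone]] [PP [P on] [NP [Det every] [N linguist]]]]]] [Conj or] [NP [Pron they]]]]]
[S [NP [Det the] [N robot]] [VP [V admired] [NP [NP [NP [NP [Det this] [N diagram]] [PP [P on] [NP [Pron everyone]]]] [PP [P on] [NP [Det every] [N linguist]]]] [Conj or] [NP [Pron they]]]]]
The trees differ in how a recursive rule is bracketed over the same span.

9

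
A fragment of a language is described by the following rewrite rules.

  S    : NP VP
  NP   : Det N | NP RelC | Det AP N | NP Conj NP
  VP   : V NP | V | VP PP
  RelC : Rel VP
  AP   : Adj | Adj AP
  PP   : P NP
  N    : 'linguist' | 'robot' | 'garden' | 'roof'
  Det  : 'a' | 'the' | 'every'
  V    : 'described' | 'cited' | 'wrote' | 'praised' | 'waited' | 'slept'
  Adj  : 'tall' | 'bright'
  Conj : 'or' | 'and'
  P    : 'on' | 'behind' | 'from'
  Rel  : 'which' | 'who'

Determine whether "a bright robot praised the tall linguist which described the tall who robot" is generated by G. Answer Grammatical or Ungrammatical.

An Adj word can never sit immediately before a Rel word in any string this grammar generates, so the substring 'tall who' rules out a derivation.

Ungrammatical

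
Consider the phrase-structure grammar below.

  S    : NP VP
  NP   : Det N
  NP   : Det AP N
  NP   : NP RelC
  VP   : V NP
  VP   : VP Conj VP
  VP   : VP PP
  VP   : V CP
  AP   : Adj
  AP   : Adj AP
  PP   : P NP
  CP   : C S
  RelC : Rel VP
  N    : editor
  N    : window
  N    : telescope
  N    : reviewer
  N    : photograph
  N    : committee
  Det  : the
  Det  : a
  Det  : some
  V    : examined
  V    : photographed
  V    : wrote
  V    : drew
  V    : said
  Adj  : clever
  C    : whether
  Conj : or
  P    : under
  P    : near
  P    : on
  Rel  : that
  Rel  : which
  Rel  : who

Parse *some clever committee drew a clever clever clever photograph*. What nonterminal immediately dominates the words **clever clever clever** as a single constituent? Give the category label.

S
  NP
    Det: some
    AP
      Adj: clever
    N: committee
  VP
    V: drew
    NP
      Det: a
      AP
        Adj: clever
        AP
          Adj: clever
          AP
            Adj: clever
      N: photograph
The span 'clever clever clever' is the AP node built by AP → Adj AP.

AP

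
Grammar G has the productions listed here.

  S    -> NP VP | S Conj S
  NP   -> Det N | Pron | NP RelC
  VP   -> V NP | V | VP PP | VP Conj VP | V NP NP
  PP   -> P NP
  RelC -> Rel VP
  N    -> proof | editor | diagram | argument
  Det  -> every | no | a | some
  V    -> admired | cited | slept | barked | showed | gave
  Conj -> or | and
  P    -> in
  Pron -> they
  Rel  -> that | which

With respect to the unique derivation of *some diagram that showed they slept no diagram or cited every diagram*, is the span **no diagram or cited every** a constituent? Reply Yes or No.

[S [NP [NP [Det some] [N diagram]] [RelC [Rel that] [VP [V showed] [NP [Pron they]]]]] [VP [VP [V slept] [NP [Det no] [N diagram]]] [Conj or] [VP [V cited] [NP [Det every] [N diagram]]]]]
The smallest constituent containing 'no diagram or cited every' is the VP spanning 'slept no diagram or cited every diagram'; no single node in the tree dominates exactly the given words.

No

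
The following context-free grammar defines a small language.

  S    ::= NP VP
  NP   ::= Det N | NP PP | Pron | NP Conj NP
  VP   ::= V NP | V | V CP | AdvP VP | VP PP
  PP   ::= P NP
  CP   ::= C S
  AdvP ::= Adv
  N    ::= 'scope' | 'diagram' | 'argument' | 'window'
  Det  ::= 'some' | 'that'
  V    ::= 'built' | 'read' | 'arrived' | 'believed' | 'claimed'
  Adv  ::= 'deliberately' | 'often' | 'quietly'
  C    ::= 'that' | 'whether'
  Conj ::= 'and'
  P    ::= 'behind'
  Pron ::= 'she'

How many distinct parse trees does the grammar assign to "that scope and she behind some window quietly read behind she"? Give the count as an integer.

Two of the 4 distinct bracketings:
[S [NP [NP [NP [Det that] [N scope]] [Conj and] [NP [Pron she]]] [PP [P behind] [NP [Det some] [N window]]]] [VP [AdvP [Adv quietly]] [VP [VP [V read]] [PP [P behind] [NP [Pron she]]]]]]
[S [NP [NP [NP [Det that] [N scope]] [Conj and] [NP [Pron she]]] [PP [P behind] [NP [Det some] [N window]]]] [VP [VP [AdvP [Adv quietly]] [VP [V read]]] [PP [P behind] [NP [Pron she]]]]]
The trees differ in how a recursive rule is bracketed over the same span.

4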